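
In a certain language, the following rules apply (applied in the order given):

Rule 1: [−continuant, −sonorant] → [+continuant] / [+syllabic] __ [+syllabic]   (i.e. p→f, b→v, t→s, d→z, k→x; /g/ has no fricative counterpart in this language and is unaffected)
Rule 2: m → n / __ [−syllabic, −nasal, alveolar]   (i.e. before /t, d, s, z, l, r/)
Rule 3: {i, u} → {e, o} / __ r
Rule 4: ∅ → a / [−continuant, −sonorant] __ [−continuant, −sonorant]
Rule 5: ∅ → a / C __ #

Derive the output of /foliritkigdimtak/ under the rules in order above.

foleritakigadintaka

Rule 1 (intervocalic spirantization): no segment meets the environment; /foliritkigdimtak/ is unchanged.
Rule 2 (nasal place assimilation): /m/ precedes the alveolar consonant /t/, so it assimilates in place to [n]. /foliritkigdimtak/ → foliritkigdintak.
Rule 3 (pre-rhotic lowering): /i/ is a high vowel immediately before /r/, so it lowers to [e]. /foliritkigdintak/ → foleritkigdintak.
Rule 4 (stop-cluster a-epenthesis): /t/ and /k/ form a stop–stop cluster, so [a] is inserted between them. /g/ and /d/ form a stop–stop cluster, so [a] is inserted between them. /foleritkigdintak/ → foleritakigadintak.
Rule 5 (final a-epenthesis): the form ends in the consonant /k/, so [a] is inserted word-finally. /foleritakigadintak/ → foleritakigadintaka.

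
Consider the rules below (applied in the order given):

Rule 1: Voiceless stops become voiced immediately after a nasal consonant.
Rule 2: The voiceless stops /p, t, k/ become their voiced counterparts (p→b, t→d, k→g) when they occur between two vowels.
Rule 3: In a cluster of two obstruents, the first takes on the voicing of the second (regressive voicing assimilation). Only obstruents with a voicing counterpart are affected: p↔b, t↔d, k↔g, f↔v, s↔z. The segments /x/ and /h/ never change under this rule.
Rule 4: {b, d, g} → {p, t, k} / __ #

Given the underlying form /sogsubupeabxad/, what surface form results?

Rule 1 (post-nasal voicing): no segment meets the environment; /sogsubupeabxad/ is unchanged.
Rule 2 (intervocalic voicing): /p/ is a voiceless stop between vowels /u/ and /e/, so it voices to [b]. /sogsubupeabxad/ → sogsububeabxad.
Rule 3 (regressive voicing assimilation): /g/ precedes the voiceless obstruent /s/, so it devoices to [k] by assimilation. /b/ precedes the voiceless obstruent /x/, so it devoices to [p] by assimilation. /sogsububeabxad/ → soksububeapxad.
Rule 4 (final devoicing): /d/ is a voiced stop in word-final position, so it devoices to [t]. /soksububeapxad/ → soksububeapxat.

soksububeapxat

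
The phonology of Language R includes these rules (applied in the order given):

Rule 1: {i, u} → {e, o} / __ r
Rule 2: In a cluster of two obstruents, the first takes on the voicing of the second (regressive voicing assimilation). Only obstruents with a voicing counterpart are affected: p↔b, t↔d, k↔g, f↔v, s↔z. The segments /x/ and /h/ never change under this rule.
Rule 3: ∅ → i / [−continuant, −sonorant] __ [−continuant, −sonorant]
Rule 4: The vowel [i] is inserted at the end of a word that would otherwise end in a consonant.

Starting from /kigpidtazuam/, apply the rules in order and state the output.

kikipititazuami

Rule 1 (pre-rhotic lowering): no segment meets the environment; /kigpidtazuam/ is unchanged.
Rule 2 (regressive voicing assimilation): /g/ precedes the voiceless obstruent /p/, so it devoices to [k] by assimilation. /d/ precedes the voiceless obstruent /t/, so it devoices to [t] by assimilation. /kigpidtazuam/ → kikpittazuam.
Rule 3 (stop-cluster i-epenthesis): /k/ and /p/ form a stop–stop cluster, so [i] is inserted between them. /t/ and /t/ form a stop–stop cluster, so [i] is inserted between them. /kikpittazuam/ → kikipititazuam.
Rule 4 (final i-epenthesis): the form ends in the consonant /m/, so [i] is inserted word-finally. /kikipititazuam/ → kikipititazuami.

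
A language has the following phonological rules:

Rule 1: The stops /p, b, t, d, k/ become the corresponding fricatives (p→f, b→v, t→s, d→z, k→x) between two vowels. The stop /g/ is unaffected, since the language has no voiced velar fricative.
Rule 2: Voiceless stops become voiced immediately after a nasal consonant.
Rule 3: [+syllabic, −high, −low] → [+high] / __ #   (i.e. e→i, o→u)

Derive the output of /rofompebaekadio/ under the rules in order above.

Rule 1 (intervocalic spirantization): /b/ is a stop between vowels /e/ and /a/, so it spirantizes to the fricative [v]. /k/ is a stop between vowels /e/ and /a/, so it spirantizes to the fricative [x]. /d/ is a stop between vowels /a/ and /i/, so it spirantizes to the fricative [z]. /rofompebaekadio/ → rofompevaexazio.
Rule 2 (post-nasal voicing): /p/ is a voiceless stop immediately after the nasal /m/, so it voices to [b]. /rofompevaexazio/ → rofombevaexazio.
Rule 3 (final vowel raising): /o/ is a mid vowel in word-final position, so it raises to [u]. /rofombevaexazio/ → rofombevaexaziu.

rofombevaexaziu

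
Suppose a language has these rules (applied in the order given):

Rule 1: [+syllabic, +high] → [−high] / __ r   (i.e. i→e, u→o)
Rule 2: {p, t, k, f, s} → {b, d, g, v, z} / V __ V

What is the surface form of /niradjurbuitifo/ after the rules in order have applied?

neradjorbuidivo

Rule 1 (pre-rhotic lowering): /i/ is a high vowel immediately before /r/, so it lowers to [e]. /u/ is a high vowel immediately before /r/, so it lowers to [o]. /niradjurbuitifo/ → neradjorbuitifo.
Rule 2 (intervocalic voicing): /t/ is a voiceless obstruent between vowels /i/ and /i/, so it voices to [d]. /f/ is a voiceless obstruent between vowels /i/ and /o/, so it voices to [v]. /neradjorbuitifo/ → neradjorbuidivo.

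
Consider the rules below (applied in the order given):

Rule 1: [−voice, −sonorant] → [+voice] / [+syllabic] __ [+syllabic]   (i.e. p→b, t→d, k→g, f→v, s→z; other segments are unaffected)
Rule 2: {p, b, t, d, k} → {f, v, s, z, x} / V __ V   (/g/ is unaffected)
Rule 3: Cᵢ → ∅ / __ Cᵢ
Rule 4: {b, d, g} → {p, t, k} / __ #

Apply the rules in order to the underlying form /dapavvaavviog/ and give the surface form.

Rule 1 (intervocalic voicing): /p/ is a voiceless obstruent between vowels /a/ and /a/, so it voices to [b]. /dapavvaavviog/ → dabavvaavviog.
Rule 2 (intervocalic spirantization): /b/ is a stop between vowels /a/ and /a/, so it spirantizes to the fricative [v]. /dabavvaavviog/ → davavvaavviog.
Rule 3 (degemination): /vv/ is a geminate; the first /v/ deletes. /vv/ is a geminate; the first /v/ deletes. /davavvaavviog/ → davavaaviog.
Rule 4 (final devoicing): /g/ is a voiced stop in word-final position, so it devoices to [k]. /davavaaviog/ → davavaaviok.

davavaaviok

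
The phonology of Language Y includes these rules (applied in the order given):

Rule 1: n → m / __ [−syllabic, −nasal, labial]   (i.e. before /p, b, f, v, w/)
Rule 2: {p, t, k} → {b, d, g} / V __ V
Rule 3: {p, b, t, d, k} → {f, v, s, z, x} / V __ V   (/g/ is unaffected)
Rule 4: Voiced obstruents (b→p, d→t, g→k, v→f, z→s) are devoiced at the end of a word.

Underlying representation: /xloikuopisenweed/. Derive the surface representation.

xloiguovisemweet

Rule 1 (nasal place assimilation): /n/ precedes the labial consonant /w/, so it assimilates in place to [m]. /xloikuopisenweed/ → xloikuopisemweed.
Rule 2 (intervocalic voicing): /k/ is a voiceless stop between vowels /i/ and /u/, so it voices to [g]. /p/ is a voiceless stop between vowels /o/ and /i/, so it voices to [b]. /xloikuopisemweed/ → xloiguobisemweed.
Rule 3 (intervocalic spirantization): /b/ is a stop between vowels /o/ and /i/, so it spirantizes to the fricative [v]. /xloiguobisemweed/ → xloiguovisemweed.
Rule 4 (final devoicing): /d/ is a voiced obstruent in word-final position, so it devoices to [t]. /xloiguovisemweed/ → xloiguovisemweet.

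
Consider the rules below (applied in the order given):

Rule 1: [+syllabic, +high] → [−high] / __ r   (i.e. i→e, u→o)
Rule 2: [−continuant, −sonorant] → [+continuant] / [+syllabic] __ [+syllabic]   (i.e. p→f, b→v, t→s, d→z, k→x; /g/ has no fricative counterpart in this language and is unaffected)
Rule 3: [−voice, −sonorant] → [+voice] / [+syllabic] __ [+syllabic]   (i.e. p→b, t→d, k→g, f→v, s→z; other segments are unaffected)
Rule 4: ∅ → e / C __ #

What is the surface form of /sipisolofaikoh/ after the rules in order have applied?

sivizolovaixohe

Rule 1 (pre-rhotic lowering): no segment meets the environment; /sipisolofaikoh/ is unchanged.
Rule 2 (intervocalic spirantization): /p/ is a stop between vowels /i/ and /i/, so it spirantizes to the fricative [f]. /k/ is a stop between vowels /i/ and /o/, so it spirantizes to the fricative [x]. /sipisolofaikoh/ → sifisolofaixoh.
Rule 3 (intervocalic voicing): /f/ is a voiceless obstruent between vowels /i/ and /i/, so it voices to [v]. /s/ is a voiceless obstruent between vowels /i/ and /o/, so it voices to [z]. /f/ is a voiceless obstruent between vowels /o/ and /a/, so it voices to [v]. /sifisolofaixoh/ → sivizolovaixoh.
Rule 4 (final e-epenthesis): the form ends in the consonant /h/, so [e] is inserted word-finally. /sivizolovaixoh/ → sivizolovaixohe.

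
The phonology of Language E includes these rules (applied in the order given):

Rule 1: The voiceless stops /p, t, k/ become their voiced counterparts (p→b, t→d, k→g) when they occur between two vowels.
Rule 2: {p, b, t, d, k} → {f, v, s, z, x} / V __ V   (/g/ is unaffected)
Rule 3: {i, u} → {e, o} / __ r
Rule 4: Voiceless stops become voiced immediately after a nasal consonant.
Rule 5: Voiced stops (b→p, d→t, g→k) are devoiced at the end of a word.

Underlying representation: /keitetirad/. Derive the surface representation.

keizezerat

Rule 1 (intervocalic voicing): /t/ is a voiceless stop between vowels /i/ and /e/, so it voices to [d]. /t/ is a voiceless stop between vowels /e/ and /i/, so it voices to [d]. /keitetirad/ → keidedirad.
Rule 2 (intervocalic spirantization): /d/ is a stop between vowels /i/ and /e/, so it spirantizes to the fricative [z]. /d/ is a stop between vowels /e/ and /i/, so it spirantizes to the fricative [z]. /keidedirad/ → keizezirad.
Rule 3 (pre-rhotic lowering): /i/ is a high vowel immediately before /r/, so it lowers to [e]. /keizezirad/ → keizezerad.
Rule 4 (post-nasal voicing): no segment meets the environment; /keizezerad/ is unchanged.
Rule 5 (final devoicing): /d/ is a voiced stop in word-final position, so it devoices to [t]. /keizezerad/ → keizezerat.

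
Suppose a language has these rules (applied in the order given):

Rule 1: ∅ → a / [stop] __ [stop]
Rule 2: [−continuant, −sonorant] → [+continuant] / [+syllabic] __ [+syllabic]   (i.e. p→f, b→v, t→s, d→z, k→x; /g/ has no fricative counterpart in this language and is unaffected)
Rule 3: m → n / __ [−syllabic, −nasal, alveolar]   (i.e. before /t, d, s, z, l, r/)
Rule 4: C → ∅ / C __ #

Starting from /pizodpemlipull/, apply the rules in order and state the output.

pizozafenliful

Rule 1 (stop-cluster a-epenthesis): /d/ and /p/ form a stop–stop cluster, so [a] is inserted between them. /pizodpemlipull/ → pizodapemlipull.
Rule 2 (intervocalic spirantization): /d/ is a stop between vowels /o/ and /a/, so it spirantizes to the fricative [z]. /p/ is a stop between vowels /a/ and /e/, so it spirantizes to the fricative [f]. /p/ is a stop between vowels /i/ and /u/, so it spirantizes to the fricative [f]. /pizodapemlipull/ → pizozafemlifull.
Rule 3 (nasal place assimilation): /m/ precedes the alveolar consonant /l/, so it assimilates in place to [n]. /pizozafemlifull/ → pizozafenlifull.
Rule 4 (final cluster simplification): /l/ is the second consonant of a word-final cluster /ll/, so it deletes. /pizozafenlifull/ → pizozafenliful.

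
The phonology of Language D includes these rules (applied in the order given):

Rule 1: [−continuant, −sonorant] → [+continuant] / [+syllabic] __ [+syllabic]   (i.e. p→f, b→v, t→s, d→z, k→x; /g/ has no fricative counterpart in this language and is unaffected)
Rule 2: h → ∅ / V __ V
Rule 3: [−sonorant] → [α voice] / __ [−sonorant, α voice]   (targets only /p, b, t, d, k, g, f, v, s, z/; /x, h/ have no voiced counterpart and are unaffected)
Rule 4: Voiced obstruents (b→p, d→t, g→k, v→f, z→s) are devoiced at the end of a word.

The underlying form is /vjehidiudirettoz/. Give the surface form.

Rule 1 (intervocalic spirantization): /d/ is a stop between vowels /i/ and /i/, so it spirantizes to the fricative [z]. /d/ is a stop between vowels /u/ and /i/, so it spirantizes to the fricative [z]. /vjehidiudirettoz/ → vjehiziuzirettoz.
Rule 2 (intervocalic h-deletion): /h/ occurs between vowels /e/ and /i/, so it deletes. /vjehiziuzirettoz/ → vjeiziuzirettoz.
Rule 3 (regressive voicing assimilation): no segment meets the environment; /vjeiziuzirettoz/ is unchanged.
Rule 4 (final devoicing): /z/ is a voiced obstruent in word-final position, so it devoices to [s]. /vjeiziuzirettoz/ → vjeiziuzirettos.

vjeiziuzirettos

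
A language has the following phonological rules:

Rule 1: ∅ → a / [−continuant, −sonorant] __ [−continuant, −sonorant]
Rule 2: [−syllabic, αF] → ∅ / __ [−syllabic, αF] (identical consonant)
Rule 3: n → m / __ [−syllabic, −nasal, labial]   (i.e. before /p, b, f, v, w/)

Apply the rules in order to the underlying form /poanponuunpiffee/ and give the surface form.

poamponuumpifee

Rule 1 (stop-cluster a-epenthesis): no segment meets the environment; /poanponuunpiffee/ is unchanged.
Rule 2 (degemination): /ff/ is a geminate; the first /f/ deletes. /poanponuunpiffee/ → poanponuunpifee.
Rule 3 (nasal place assimilation): /n/ precedes the labial consonant /p/, so it assimilates in place to [m]. /n/ precedes the labial consonant /p/, so it assimilates in place to [m]. /poanponuunpifee/ → poamponuumpifee.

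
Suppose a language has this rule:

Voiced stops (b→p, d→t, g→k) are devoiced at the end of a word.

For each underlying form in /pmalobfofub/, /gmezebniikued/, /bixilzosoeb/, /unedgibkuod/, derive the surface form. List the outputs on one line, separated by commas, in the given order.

pmalobfofup, gmezebniikuet, bixilzosoep, unedgibkuot

/pmalobfofub/: /b/ is a voiced stop in word-final position, so it devoices to [p]. → [pmalobfofup].
/gmezebniikued/: /d/ is a voiced stop in word-final position, so it devoices to [t]. → [gmezebniikuet].
/bixilzosoeb/: /b/ is a voiced stop in word-final position, so it devoices to [p]. → [bixilzosoep].
/unedgibkuod/: /d/ is a voiced stop in word-final position, so it devoices to [t]. → [unedgibkuot].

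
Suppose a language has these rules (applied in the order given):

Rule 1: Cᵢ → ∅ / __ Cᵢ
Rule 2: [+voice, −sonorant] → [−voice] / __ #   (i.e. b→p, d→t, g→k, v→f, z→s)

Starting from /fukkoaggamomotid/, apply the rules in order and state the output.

Rule 1 (degemination): /kk/ is a geminate; the first /k/ deletes. /gg/ is a geminate; the first /g/ deletes. /fukkoaggamomotid/ → fukoagamomotid.
Rule 2 (final devoicing): /d/ is a voiced obstruent in word-final position, so it devoices to [t]. /fukoagamomotid/ → fukoagamomotit.

fukoagamomotit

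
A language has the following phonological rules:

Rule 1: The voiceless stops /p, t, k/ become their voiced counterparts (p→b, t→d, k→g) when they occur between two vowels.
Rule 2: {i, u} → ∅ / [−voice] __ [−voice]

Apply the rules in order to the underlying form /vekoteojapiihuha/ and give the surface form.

vegodeojabiihha

Rule 1 (intervocalic voicing): /k/ is a voiceless stop between vowels /e/ and /o/, so it voices to [g]. /t/ is a voiceless stop between vowels /o/ and /e/, so it voices to [d]. /p/ is a voiceless stop between vowels /a/ and /i/, so it voices to [b]. /vekoteojapiihuha/ → vegodeojabiihuha.
Rule 2 (high vowel syncope): /u/ is a high vowel flanked by voiceless consonants /h/ and /h/, so it deletes. /vegodeojabiihuha/ → vegodeojabiihha.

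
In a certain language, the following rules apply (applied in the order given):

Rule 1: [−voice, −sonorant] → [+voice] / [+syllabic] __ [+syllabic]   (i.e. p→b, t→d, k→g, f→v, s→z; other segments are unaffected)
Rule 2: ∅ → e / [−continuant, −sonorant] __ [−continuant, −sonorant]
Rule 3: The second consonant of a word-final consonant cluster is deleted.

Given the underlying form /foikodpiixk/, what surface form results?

foigodepiix

Rule 1 (intervocalic voicing): /k/ is a voiceless obstruent between vowels /i/ and /o/, so it voices to [g]. /foikodpiixk/ → foigodpiixk.
Rule 2 (stop-cluster e-epenthesis): /d/ and /p/ form a stop–stop cluster, so [e] is inserted between them. /foigodpiixk/ → foigodepiixk.
Rule 3 (final cluster simplification): /k/ is the second consonant of a word-final cluster /xk/, so it deletes. /foigodepiixk/ → foigodepiix.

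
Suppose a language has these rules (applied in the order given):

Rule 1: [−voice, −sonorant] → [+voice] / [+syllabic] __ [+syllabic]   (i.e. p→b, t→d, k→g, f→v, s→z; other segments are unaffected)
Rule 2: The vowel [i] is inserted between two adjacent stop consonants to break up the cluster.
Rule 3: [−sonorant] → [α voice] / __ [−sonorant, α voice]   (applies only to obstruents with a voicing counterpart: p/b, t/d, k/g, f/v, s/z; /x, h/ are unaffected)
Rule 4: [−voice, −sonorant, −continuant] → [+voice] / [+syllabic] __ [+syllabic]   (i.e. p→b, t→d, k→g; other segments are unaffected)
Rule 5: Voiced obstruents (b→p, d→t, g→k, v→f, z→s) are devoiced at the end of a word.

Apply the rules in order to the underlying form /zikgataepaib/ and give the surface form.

Rule 1 (intervocalic voicing): /t/ is a voiceless obstruent between vowels /a/ and /a/, so it voices to [d]. /p/ is a voiceless obstruent between vowels /e/ and /a/, so it voices to [b]. /zikgataepaib/ → zikgadaebaib.
Rule 2 (stop-cluster i-epenthesis): /k/ and /g/ form a stop–stop cluster, so [i] is inserted between them. /zikgadaebaib/ → zikigadaebaib.
Rule 3 (regressive voicing assimilation): no segment meets the environment; /zikigadaebaib/ is unchanged.
Rule 4 (intervocalic voicing): /k/ is a voiceless stop between vowels /i/ and /i/, so it voices to [g]. /zikigadaebaib/ → zigigadaebaib.
Rule 5 (final devoicing): /b/ is a voiced obstruent in word-final position, so it devoices to [p]. /zigigadaebaib/ → zigigadaebaip.

zigigadaebaip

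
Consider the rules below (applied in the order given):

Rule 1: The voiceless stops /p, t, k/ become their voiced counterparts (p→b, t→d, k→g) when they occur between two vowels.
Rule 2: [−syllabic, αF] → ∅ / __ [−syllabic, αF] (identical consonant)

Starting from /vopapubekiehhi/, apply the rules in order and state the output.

vobabubegiehi

Rule 1 (intervocalic voicing): /p/ is a voiceless stop between vowels /o/ and /a/, so it voices to [b]. /p/ is a voiceless stop between vowels /a/ and /u/, so it voices to [b]. /k/ is a voiceless stop between vowels /e/ and /i/, so it voices to [g]. /vopapubekiehhi/ → vobabubegiehhi.
Rule 2 (degemination): /hh/ is a geminate; the first /h/ deletes. /vobabubegiehhi/ → vobabubegiehi.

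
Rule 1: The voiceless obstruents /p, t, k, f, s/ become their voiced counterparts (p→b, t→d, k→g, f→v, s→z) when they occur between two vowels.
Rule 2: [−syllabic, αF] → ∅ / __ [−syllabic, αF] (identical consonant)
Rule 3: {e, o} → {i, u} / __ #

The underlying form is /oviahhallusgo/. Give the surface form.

Rule 1 (intervocalic voicing): no segment meets the environment; /oviahhallusgo/ is unchanged.
Rule 2 (degemination): /hh/ is a geminate; the first /h/ deletes. /ll/ is a geminate; the first /l/ deletes. /oviahhallusgo/ → oviahalusgo.
Rule 3 (final vowel raising): /o/ is a mid vowel in word-final position, so it raises to [u]. /oviahalusgo/ → oviahalusgu.

oviahalusgu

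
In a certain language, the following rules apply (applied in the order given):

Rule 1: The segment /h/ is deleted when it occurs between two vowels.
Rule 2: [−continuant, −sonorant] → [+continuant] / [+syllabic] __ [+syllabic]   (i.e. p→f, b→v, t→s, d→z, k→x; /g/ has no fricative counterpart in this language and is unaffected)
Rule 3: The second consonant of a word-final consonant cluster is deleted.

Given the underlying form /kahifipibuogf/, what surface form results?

kaififivuog

Rule 1 (intervocalic h-deletion): /h/ occurs between vowels /a/ and /i/, so it deletes. /kahifipibuogf/ → kaifipibuogf.
Rule 2 (intervocalic spirantization): /p/ is a stop between vowels /i/ and /i/, so it spirantizes to the fricative [f]. /b/ is a stop between vowels /i/ and /u/, so it spirantizes to the fricative [v]. /kaifipibuogf/ → kaififivuogf.
Rule 3 (final cluster simplification): /f/ is the second consonant of a word-final cluster /gf/, so it deletes. /kaififivuogf/ → kaififivuog.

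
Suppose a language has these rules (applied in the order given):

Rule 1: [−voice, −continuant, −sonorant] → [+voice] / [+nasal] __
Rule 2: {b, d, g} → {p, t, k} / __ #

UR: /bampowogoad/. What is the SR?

bambowogoat

Rule 1 (post-nasal voicing): /p/ is a voiceless stop immediately after the nasal /m/, so it voices to [b]. /bampowogoad/ → bambowogoad.
Rule 2 (final devoicing): /d/ is a voiced stop in word-final position, so it devoices to [t]. /bambowogoad/ → bambowogoat.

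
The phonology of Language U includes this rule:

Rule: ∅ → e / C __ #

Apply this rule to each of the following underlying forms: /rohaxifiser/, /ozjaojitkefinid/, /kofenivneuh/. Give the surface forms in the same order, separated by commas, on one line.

rohaxifisere, ozjaojitkefinide, kofenivneuhe

/rohaxifiser/: the form ends in the consonant /r/, so [e] is inserted word-finally. → [rohaxifisere].
/ozjaojitkefinid/: the form ends in the consonant /d/, so [e] is inserted word-finally. → [ozjaojitkefinide].
/kofenivneuh/: the form ends in the consonant /h/, so [e] is inserted word-finally. → [kofenivneuhe].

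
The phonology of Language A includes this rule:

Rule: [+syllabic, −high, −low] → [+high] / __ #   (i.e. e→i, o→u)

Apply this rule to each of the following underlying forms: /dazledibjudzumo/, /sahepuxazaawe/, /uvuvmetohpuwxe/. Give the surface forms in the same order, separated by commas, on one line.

/dazledibjudzumo/: /o/ is a mid vowel in word-final position, so it raises to [u]. → [dazledibjudzumu].
/sahepuxazaawe/: /e/ is a mid vowel in word-final position, so it raises to [i]. → [sahepuxazaawi].
/uvuvmetohpuwxe/: /e/ is a mid vowel in word-final position, so it raises to [i]. → [uvuvmetohpuwxi].

dazledibjudzumu, sahepuxazaawi, uvuvmetohpuwxi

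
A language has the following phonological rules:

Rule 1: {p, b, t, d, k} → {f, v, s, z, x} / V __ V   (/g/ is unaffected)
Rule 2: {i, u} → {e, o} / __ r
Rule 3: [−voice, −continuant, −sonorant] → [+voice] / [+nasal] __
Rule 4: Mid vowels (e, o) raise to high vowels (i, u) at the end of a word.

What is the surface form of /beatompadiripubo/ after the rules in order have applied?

beasombazerifuvu

Rule 1 (intervocalic spirantization): /t/ is a stop between vowels /a/ and /o/, so it spirantizes to the fricative [s]. /d/ is a stop between vowels /a/ and /i/, so it spirantizes to the fricative [z]. /p/ is a stop between vowels /i/ and /u/, so it spirantizes to the fricative [f]. /b/ is a stop between vowels /u/ and /o/, so it spirantizes to the fricative [v]. /beatompadiripubo/ → beasompazirifuvo.
Rule 2 (pre-rhotic lowering): /i/ is a high vowel immediately before /r/, so it lowers to [e]. /beasompazirifuvo/ → beasompazerifuvo.
Rule 3 (post-nasal voicing): /p/ is a voiceless stop immediately after the nasal /m/, so it voices to [b]. /beasompazerifuvo/ → beasombazerifuvo.
Rule 4 (final vowel raising): /o/ is a mid vowel in word-final position, so it raises to [u]. /beasombazerifuvo/ → beasombazerifuvu.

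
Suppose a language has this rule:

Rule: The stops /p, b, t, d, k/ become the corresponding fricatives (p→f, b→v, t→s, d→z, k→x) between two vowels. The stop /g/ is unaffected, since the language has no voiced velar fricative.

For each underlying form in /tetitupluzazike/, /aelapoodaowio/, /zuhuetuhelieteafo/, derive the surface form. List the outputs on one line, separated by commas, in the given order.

/tetitupluzazike/: /t/ is a stop between vowels /e/ and /i/, so it spirantizes to the fricative [s]. /t/ is a stop between vowels /i/ and /u/, so it spirantizes to the fricative [s]. /k/ is a stop between vowels /i/ and /e/, so it spirantizes to the fricative [x]. → [tesisupluzazixe].
/aelapoodaowio/: /p/ is a stop between vowels /a/ and /o/, so it spirantizes to the fricative [f]. /d/ is a stop between vowels /o/ and /a/, so it spirantizes to the fricative [z]. → [aelafoozaowio].
/zuhuetuhelieteafo/: /t/ is a stop between vowels /e/ and /u/, so it spirantizes to the fricative [s]. /t/ is a stop between vowels /e/ and /e/, so it spirantizes to the fricative [s]. → [zuhuesuhelieseafo].

tesisupluzazixe, aelafoozaowio, zuhuesuhelieseafo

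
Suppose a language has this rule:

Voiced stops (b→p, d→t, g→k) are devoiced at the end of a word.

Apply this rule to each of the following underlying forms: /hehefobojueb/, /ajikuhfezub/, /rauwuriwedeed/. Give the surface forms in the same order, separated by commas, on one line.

/hehefobojueb/: /b/ is a voiced stop in word-final position, so it devoices to [p]. → [hehefobojuep].
/ajikuhfezub/: /b/ is a voiced stop in word-final position, so it devoices to [p]. → [ajikuhfezup].
/rauwuriwedeed/: /d/ is a voiced stop in word-final position, so it devoices to [t]. → [rauwuriwedeet].

hehefobojuep, ajikuhfezup, rauwuriwedeet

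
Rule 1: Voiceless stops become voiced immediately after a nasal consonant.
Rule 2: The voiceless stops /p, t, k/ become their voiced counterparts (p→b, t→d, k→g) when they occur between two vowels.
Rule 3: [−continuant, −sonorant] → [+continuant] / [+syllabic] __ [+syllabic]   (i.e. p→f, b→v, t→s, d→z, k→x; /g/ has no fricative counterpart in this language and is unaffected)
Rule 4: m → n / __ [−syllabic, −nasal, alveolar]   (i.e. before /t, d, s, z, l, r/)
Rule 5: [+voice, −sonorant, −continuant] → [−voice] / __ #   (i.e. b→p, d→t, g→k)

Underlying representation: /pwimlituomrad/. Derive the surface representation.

pwinlizuonrat

Rule 1 (post-nasal voicing): no segment meets the environment; /pwimlituomrad/ is unchanged.
Rule 2 (intervocalic voicing): /t/ is a voiceless stop between vowels /i/ and /u/, so it voices to [d]. /pwimlituomrad/ → pwimliduomrad.
Rule 3 (intervocalic spirantization): /d/ is a stop between vowels /i/ and /u/, so it spirantizes to the fricative [z]. /pwimliduomrad/ → pwimlizuomrad.
Rule 4 (nasal place assimilation): /m/ precedes the alveolar consonant /l/, so it assimilates in place to [n]. /m/ precedes the alveolar consonant /r/, so it assimilates in place to [n]. /pwimlizuomrad/ → pwinlizuonrad.
Rule 5 (final devoicing): /d/ is a voiced stop in word-final position, so it devoices to [t]. /pwinlizuonrad/ → pwinlizuonrat.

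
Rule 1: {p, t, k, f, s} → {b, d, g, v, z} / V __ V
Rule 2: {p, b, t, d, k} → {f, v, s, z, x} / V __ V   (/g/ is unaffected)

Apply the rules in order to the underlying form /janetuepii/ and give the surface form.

Rule 1 (intervocalic voicing): /t/ is a voiceless obstruent between vowels /e/ and /u/, so it voices to [d]. /p/ is a voiceless obstruent between vowels /e/ and /i/, so it voices to [b]. /janetuepii/ → janeduebii.
Rule 2 (intervocalic spirantization): /d/ is a stop between vowels /e/ and /u/, so it spirantizes to the fricative [z]. /b/ is a stop between vowels /e/ and /i/, so it spirantizes to the fricative [v]. /janeduebii/ → janezuevii.

janezuevii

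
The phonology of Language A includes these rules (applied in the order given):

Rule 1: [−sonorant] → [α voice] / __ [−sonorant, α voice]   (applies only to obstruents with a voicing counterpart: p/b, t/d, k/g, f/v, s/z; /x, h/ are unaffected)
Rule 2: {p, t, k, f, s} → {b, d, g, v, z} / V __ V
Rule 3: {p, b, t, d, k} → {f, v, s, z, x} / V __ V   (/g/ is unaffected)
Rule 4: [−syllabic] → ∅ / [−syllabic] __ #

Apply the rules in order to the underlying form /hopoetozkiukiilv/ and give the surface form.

Rule 1 (regressive voicing assimilation): /z/ precedes the voiceless obstruent /k/, so it devoices to [s] by assimilation. /hopoetozkiukiilv/ → hopoetoskiukiilv.
Rule 2 (intervocalic voicing): /p/ is a voiceless obstruent between vowels /o/ and /o/, so it voices to [b]. /t/ is a voiceless obstruent between vowels /e/ and /o/, so it voices to [d]. /k/ is a voiceless obstruent between vowels /u/ and /i/, so it voices to [g]. /hopoetoskiukiilv/ → hoboedoskiugiilv.
Rule 3 (intervocalic spirantization): /b/ is a stop between vowels /o/ and /o/, so it spirantizes to the fricative [v]. /d/ is a stop between vowels /e/ and /o/, so it spirantizes to the fricative [z]. /hoboedoskiugiilv/ → hovoezoskiugiilv.
Rule 4 (final cluster simplification): /v/ is the second consonant of a word-final cluster /lv/, so it deletes. /hovoezoskiugiilv/ → hovoezoskiugiil.

hovoezoskiugiil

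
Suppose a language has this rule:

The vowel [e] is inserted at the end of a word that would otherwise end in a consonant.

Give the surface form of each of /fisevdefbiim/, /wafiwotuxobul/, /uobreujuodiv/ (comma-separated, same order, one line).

/fisevdefbiim/: the form ends in the consonant /m/, so [e] is inserted word-finally. → [fisevdefbiime].
/wafiwotuxobul/: the form ends in the consonant /l/, so [e] is inserted word-finally. → [wafiwotuxobule].
/uobreujuodiv/: the form ends in the consonant /v/, so [e] is inserted word-finally. → [uobreujuodive].

fisevdefbiime, wafiwotuxobule, uobreujuodive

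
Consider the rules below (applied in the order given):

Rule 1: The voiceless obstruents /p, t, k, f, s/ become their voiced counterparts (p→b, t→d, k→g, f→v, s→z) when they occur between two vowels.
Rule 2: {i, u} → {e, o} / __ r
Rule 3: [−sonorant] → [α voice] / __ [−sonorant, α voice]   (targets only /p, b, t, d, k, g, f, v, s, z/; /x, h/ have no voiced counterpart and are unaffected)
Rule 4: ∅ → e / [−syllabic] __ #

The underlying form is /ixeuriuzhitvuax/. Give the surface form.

Rule 1 (intervocalic voicing): no segment meets the environment; /ixeuriuzhitvuax/ is unchanged.
Rule 2 (pre-rhotic lowering): /u/ is a high vowel immediately before /r/, so it lowers to [o]. /ixeuriuzhitvuax/ → ixeoriuzhitvuax.
Rule 3 (regressive voicing assimilation): /z/ precedes the voiceless obstruent /h/, so it devoices to [s] by assimilation. /t/ precedes the voiced obstruent /v/, so it voices to [d] by assimilation. /ixeoriuzhitvuax/ → ixeoriushidvuax.
Rule 4 (final e-epenthesis): the form ends in the consonant /x/, so [e] is inserted word-finally. /ixeoriushidvuax/ → ixeoriushidvuaxe.

ixeoriushidvuaxe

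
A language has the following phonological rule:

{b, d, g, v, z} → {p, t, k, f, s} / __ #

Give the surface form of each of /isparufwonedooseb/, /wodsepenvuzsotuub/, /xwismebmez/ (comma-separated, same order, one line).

isparufwonedoosep, wodsepenvuzsotuup, xwismebmes

/isparufwonedooseb/: /b/ is a voiced obstruent in word-final position, so it devoices to [p]. → [isparufwonedoosep].
/wodsepenvuzsotuub/: /b/ is a voiced obstruent in word-final position, so it devoices to [p]. → [wodsepenvuzsotuup].
/xwismebmez/: /z/ is a voiced obstruent in word-final position, so it devoices to [s]. → [xwismebmes].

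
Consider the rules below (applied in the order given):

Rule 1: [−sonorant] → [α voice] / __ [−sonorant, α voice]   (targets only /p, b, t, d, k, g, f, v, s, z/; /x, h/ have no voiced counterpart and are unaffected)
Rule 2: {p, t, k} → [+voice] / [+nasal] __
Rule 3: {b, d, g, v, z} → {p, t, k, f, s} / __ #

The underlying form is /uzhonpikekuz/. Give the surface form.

ushonbikekus

Rule 1 (regressive voicing assimilation): /z/ precedes the voiceless obstruent /h/, so it devoices to [s] by assimilation. /uzhonpikekuz/ → ushonpikekuz.
Rule 2 (post-nasal voicing): /p/ is a voiceless stop immediately after the nasal /n/, so it voices to [b]. /ushonpikekuz/ → ushonbikekuz.
Rule 3 (final devoicing): /z/ is a voiced obstruent in word-final position, so it devoices to [s]. /ushonbikekuz/ → ushonbikekus.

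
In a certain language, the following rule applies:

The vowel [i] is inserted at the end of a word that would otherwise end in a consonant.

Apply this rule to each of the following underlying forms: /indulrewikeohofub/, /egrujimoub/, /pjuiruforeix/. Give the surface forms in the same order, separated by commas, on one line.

/indulrewikeohofub/: the form ends in the consonant /b/, so [i] is inserted word-finally. → [indulrewikeohofubi].
/egrujimoub/: the form ends in the consonant /b/, so [i] is inserted word-finally. → [egrujimoubi].
/pjuiruforeix/: the form ends in the consonant /x/, so [i] is inserted word-finally. → [pjuiruforeixi].

indulrewikeohofubi, egrujimoubi, pjuiruforeixi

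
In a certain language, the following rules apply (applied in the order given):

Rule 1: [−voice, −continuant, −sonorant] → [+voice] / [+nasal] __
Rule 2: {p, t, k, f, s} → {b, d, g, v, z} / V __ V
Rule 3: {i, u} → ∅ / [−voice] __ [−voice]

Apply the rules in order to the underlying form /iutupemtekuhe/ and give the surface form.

iudubemdeguhe

Rule 1 (post-nasal voicing): /t/ is a voiceless stop immediately after the nasal /m/, so it voices to [d]. /iutupemtekuhe/ → iutupemdekuhe.
Rule 2 (intervocalic voicing): /t/ is a voiceless obstruent between vowels /u/ and /u/, so it voices to [d]. /p/ is a voiceless obstruent between vowels /u/ and /e/, so it voices to [b]. /k/ is a voiceless obstruent between vowels /e/ and /u/, so it voices to [g]. /iutupemdekuhe/ → iudubemdeguhe.
Rule 3 (high vowel syncope): no segment meets the environment; /iudubemdeguhe/ is unchanged.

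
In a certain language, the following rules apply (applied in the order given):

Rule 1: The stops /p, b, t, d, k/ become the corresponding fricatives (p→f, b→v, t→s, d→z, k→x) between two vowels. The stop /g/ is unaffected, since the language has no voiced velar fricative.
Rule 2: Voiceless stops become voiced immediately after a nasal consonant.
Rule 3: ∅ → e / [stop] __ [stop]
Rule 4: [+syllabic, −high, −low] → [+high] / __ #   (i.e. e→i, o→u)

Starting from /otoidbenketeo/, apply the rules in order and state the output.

Rule 1 (intervocalic spirantization): /t/ is a stop between vowels /o/ and /o/, so it spirantizes to the fricative [s]. /t/ is a stop between vowels /e/ and /e/, so it spirantizes to the fricative [s]. /otoidbenketeo/ → osoidbenkeseo.
Rule 2 (post-nasal voicing): /k/ is a voiceless stop immediately after the nasal /n/, so it voices to [g]. /osoidbenkeseo/ → osoidbengeseo.
Rule 3 (stop-cluster e-epenthesis): /d/ and /b/ form a stop–stop cluster, so [e] is inserted between them. /osoidbengeseo/ → osoidebengeseo.
Rule 4 (final vowel raising): /o/ is a mid vowel in word-final position, so it raises to [u]. /osoidebengeseo/ → osoidebengeseu.

osoidebengeseu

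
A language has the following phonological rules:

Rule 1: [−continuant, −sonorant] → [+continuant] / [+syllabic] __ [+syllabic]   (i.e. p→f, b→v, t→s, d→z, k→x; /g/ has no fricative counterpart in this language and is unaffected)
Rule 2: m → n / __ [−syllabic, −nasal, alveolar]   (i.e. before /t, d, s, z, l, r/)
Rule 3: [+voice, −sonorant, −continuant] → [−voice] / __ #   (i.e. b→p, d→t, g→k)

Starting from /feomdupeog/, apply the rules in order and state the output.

Rule 1 (intervocalic spirantization): /p/ is a stop between vowels /u/ and /e/, so it spirantizes to the fricative [f]. /feomdupeog/ → feomdufeog.
Rule 2 (nasal place assimilation): /m/ precedes the alveolar consonant /d/, so it assimilates in place to [n]. /feomdufeog/ → feondufeog.
Rule 3 (final devoicing): /g/ is a voiced stop in word-final position, so it devoices to [k]. /feondufeog/ → feondufeok.

feondufeok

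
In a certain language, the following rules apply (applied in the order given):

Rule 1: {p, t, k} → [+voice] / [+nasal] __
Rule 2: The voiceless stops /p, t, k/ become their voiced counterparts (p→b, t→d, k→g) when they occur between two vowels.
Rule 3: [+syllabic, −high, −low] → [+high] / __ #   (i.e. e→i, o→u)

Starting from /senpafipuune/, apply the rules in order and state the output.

Rule 1 (post-nasal voicing): /p/ is a voiceless stop immediately after the nasal /n/, so it voices to [b]. /senpafipuune/ → senbafipuune.
Rule 2 (intervocalic voicing): /p/ is a voiceless stop between vowels /i/ and /u/, so it voices to [b]. /senbafipuune/ → senbafibuune.
Rule 3 (final vowel raising): /e/ is a mid vowel in word-final position, so it raises to [i]. /senbafibuune/ → senbafibuuni.

senbafibuuni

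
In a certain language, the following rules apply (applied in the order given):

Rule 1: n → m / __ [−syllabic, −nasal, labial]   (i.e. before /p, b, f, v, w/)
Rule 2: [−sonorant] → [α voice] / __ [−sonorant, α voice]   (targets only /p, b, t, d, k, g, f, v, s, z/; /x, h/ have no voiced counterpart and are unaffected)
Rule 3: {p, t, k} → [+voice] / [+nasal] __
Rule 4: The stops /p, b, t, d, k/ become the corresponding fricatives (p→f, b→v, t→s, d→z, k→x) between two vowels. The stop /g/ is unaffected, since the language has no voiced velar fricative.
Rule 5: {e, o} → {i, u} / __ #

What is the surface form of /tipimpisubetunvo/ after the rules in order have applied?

tifimbisuvesumvu

Rule 1 (nasal place assimilation): /n/ precedes the labial consonant /v/, so it assimilates in place to [m]. /tipimpisubetunvo/ → tipimpisubetumvo.
Rule 2 (regressive voicing assimilation): no segment meets the environment; /tipimpisubetumvo/ is unchanged.
Rule 3 (post-nasal voicing): /p/ is a voiceless stop immediately after the nasal /m/, so it voices to [b]. /tipimpisubetumvo/ → tipimbisubetumvo.
Rule 4 (intervocalic spirantization): /p/ is a stop between vowels /i/ and /i/, so it spirantizes to the fricative [f]. /b/ is a stop between vowels /u/ and /e/, so it spirantizes to the fricative [v]. /t/ is a stop between vowels /e/ and /u/, so it spirantizes to the fricative [s]. /tipimbisubetumvo/ → tifimbisuvesumvo.
Rule 5 (final vowel raising): /o/ is a mid vowel in word-final position, so it raises to [u]. /tifimbisuvesumvo/ → tifimbisuvesumvu.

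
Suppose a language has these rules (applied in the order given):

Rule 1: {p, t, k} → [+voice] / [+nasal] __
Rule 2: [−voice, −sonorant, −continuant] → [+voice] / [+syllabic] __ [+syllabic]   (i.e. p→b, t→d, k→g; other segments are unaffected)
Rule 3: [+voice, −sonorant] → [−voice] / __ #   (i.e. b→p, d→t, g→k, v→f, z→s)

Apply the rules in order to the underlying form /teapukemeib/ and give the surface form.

Rule 1 (post-nasal voicing): no segment meets the environment; /teapukemeib/ is unchanged.
Rule 2 (intervocalic voicing): /p/ is a voiceless stop between vowels /a/ and /u/, so it voices to [b]. /k/ is a voiceless stop between vowels /u/ and /e/, so it voices to [g]. /teapukemeib/ → teabugemeib.
Rule 3 (final devoicing): /b/ is a voiced obstruent in word-final position, so it devoices to [p]. /teabugemeib/ → teabugemeip.

teabugemeip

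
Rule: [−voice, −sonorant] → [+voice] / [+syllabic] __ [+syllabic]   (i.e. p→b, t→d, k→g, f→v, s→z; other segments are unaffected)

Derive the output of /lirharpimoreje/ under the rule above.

lirharpimoreje

No segment of /lirharpimoreje/ meets the structural description of the rule, so the form surfaces unchanged.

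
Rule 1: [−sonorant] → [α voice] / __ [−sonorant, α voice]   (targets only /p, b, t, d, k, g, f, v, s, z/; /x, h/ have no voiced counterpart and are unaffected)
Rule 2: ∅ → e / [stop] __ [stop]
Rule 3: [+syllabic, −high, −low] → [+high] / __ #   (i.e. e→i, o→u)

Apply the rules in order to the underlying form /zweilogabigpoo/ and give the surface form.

Rule 1 (regressive voicing assimilation): /g/ precedes the voiceless obstruent /p/, so it devoices to [k] by assimilation. /zweilogabigpoo/ → zweilogabikpoo.
Rule 2 (stop-cluster e-epenthesis): /k/ and /p/ form a stop–stop cluster, so [e] is inserted between them. /zweilogabikpoo/ → zweilogabikepoo.
Rule 3 (final vowel raising): /o/ is a mid vowel in word-final position, so it raises to [u]. /zweilogabikepoo/ → zweilogabikepou.

zweilogabikepou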